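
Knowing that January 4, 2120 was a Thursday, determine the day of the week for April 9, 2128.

Day-of-year of January 4, 2120: 4.
Day-of-year of April 9, 2128: 100.
2120 has 366 days, so 366 − 4 = 362 days remain in 2120.
Full years 2121–2127: 6 common + 1 leap = 6×365 + 1×366 = 2556 days.
Total: 362 + 2556 + 100 = 3018 days.
3018 mod 7 = 1, so 1 day after Thursday is Friday.

Friday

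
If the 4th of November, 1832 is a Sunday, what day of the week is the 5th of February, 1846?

From November 4, 1832 to November 4, 1845: 13 years, of which 3 contain a Feb 29 — 10×365 + 3×366 = 4748 days.
November 1845: 30 − 4 = 26 days remain.
Then December (31), January (31): 31 + 31 = 62 days.
February 1–5, 1846: 5 days (1846 is not a leap year).
Residual: 93 days.
Total: 4841 days.
4841 mod 7 = 4, so 4 days after Sunday is Thursday.

Thursday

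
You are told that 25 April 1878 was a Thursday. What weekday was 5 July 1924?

Saturday

Day-of-year of April 25, 1878: 115.
Day-of-year of July 5, 1924: 187.
1878 has 365 days, so 365 − 115 = 250 days remain in 1878.
Full years 1879–1923: 35 common + 10 leap = 35×365 + 10×366 = 16435 days.
Total: 250 + 16435 + 187 = 16872 days.
16872 mod 7 = 2, so 2 days after Thursday is Saturday.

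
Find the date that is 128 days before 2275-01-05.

2274-08-30

Count 128 days before January 5, 2275:
Day-of-year of August 30, 2274: 242.
Day-of-year of January 5, 2275: 5.
2274 has 365 days, so 365 − 242 = 123 days remain in 2274.
Total: 123 + 5 = 128 days.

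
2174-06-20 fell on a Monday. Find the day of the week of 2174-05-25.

Wednesday

Count forward from the earlier date (May 25, 2174) to the later (June 20, 2174):
May 2174: 31 − 25 = 6 days remain.
June 1–20, 2174: 20 days.
Total: 6 + 20 = 26 days.
26 mod 7 = 5, so 5 days before Monday is Wednesday.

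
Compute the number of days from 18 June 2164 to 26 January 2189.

From June 18, 2164 to June 18, 2188: 24 years, of which 6 contain a Feb 29 — 18×365 + 6×366 = 8766 days.
June 2188: 30 − 18 = 12 days remain.
Then July (31), August (31), September (30), October (31), November (30), December (31): 31 + 31 + 30 + 31 + 30 + 31 = 184 days.
January 1–26, 2189: 26 days.
Residual: 222 days.
Total: 8988 days.

8988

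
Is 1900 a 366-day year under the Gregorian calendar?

No

1900 is not a leap year (divisible by 100 but not 400).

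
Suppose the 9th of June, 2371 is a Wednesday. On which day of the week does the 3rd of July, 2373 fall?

Tuesday

June 2371: 30 − 9 = 21 days remain.
Then 24 full months totalling 731 days.
July 1–3, 2373: 3 days.
Total: 21 + 731 + 3 = 755 days.
755 mod 7 = 6, so 6 days after Wednesday is Tuesday.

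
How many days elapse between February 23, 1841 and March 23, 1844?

1124

Day-of-year of February 23, 1841: 54.
Day-of-year of March 23, 1844: 83.
1841 has 365 days, so 365 − 54 = 311 days remain in 1841.
Full years: 1842: 365; 1843: 365. Sum = 730.
Total: 311 + 730 + 83 = 1124 days.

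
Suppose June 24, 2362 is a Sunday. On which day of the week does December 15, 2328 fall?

Count forward from the earlier date (December 15, 2328) to the later (June 24, 2362):
From December 15, 2328 to December 15, 2361: 33 years, of which 8 contain a Feb 29 — 25×365 + 8×366 = 12053 days.
December 2361: 31 − 15 = 16 days remain.
Then January (31), February 2362 (28), March (31), April (30), May (31): 31 + 28 + 31 + 30 + 31 = 151 days.
June 1–24, 2362: 24 days.
Residual: 191 days.
Total: 12244 days.
12244 mod 7 = 1, so 1 day before Sunday is Saturday.

Saturday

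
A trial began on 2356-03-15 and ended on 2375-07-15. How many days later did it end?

7061

From March 15, 2356 to March 15, 2375: 19 years, of which 4 contain a Feb 29 — 15×365 + 4×366 = 6939 days.
March 2375: 31 − 15 = 16 days remain.
Then April (30), May (31), June (30): 30 + 31 + 30 = 91 days.
July 1–15, 2375: 15 days.
Residual: 122 days.
Total: 7061 days.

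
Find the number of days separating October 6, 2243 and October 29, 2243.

Within October 2243: 29 − 6 = 23 days.

23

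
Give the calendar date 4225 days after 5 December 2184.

30 June 2196

Count 4225 days after December 5, 2184:
From December 5, 2184 to December 5, 2195: 11 years, of which 2 contain a Feb 29 — 9×365 + 2×366 = 4017 days.
December 2195: 31 − 5 = 26 days remain.
Then January (31), February 2196 (29), March (31), April (30), May (31): 31 + 29 + 31 + 30 + 31 = 152 days.
June 1–30, 2196: 30 days.
Residual: 208 days.
Total: 4225 days.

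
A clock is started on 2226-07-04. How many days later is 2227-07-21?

Day-of-year of July 4, 2226: 185.
Day-of-year of July 21, 2227: 202.
2226 has 365 days, so 365 − 185 = 180 days remain in 2226.
Total: 180 + 202 = 382 days.

382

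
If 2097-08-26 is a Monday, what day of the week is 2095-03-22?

Count forward from the earlier date (March 22, 2095) to the later (August 26, 2097):
March 22, 2095 → March 22, 2096: 366 days (2096 is a leap year).
March 22, 2096 → March 22, 2097: 365 days.
March 2097: 31 − 22 = 9 days remain.
Then April (30), May (31), June (30), July (31): 30 + 31 + 30 + 31 = 122 days.
August 1–26, 2097: 26 days.
Residual: 157 days.
Total: 888 days.
888 mod 7 = 6, so 6 days before Monday is Tuesday.

Tuesday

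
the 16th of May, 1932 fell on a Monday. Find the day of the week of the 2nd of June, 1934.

Saturday

May 1932: 31 − 16 = 15 days remain.
Then 24 full months totalling 730 days.
June 1–2, 1934: 2 days.
Total: 15 + 730 + 2 = 747 days.
747 mod 7 = 5, so 5 days after Monday is Saturday.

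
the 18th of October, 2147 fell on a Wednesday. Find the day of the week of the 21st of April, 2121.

Monday

Count forward from the earlier date (April 21, 2121) to the later (October 18, 2147):
From April 21, 2121 to April 21, 2147: 26 years, of which 6 contain a Feb 29 — 20×365 + 6×366 = 9496 days.
April 2147: 30 − 21 = 9 days remain.
Then May (31), June (30), July (31), August (31), September (30): 31 + 30 + 31 + 31 + 30 = 153 days.
October 1–18, 2147: 18 days.
Residual: 180 days.
Total: 9676 days.
9676 mod 7 = 2, so 2 days before Wednesday is Monday.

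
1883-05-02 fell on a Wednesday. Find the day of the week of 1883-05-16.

Wednesday

Within May 1883: 16 − 2 = 14 days.
14 is a multiple of 7, so 1883-05-16 falls on the same weekday: Wednesday.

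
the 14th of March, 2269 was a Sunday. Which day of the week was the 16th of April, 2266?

Monday

Count forward from the earlier date (April 16, 2266) to the later (March 14, 2269):
April 16, 2266 → April 16, 2267: 365 days.
April 16, 2267 → April 16, 2268: 366 days (2268 is a leap year).
April 2268: 30 − 16 = 14 days remain.
Then 10 full months totalling 304 days.
March 1–14, 2269: 14 days.
Residual: 332 days.
Total: 1063 days.
1063 mod 7 = 6, so 6 days before Sunday is Monday.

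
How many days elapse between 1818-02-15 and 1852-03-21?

12453

Day-of-year of February 15, 1818: 46.
Day-of-year of March 21, 1852: 81.
1818 has 365 days, so 365 − 46 = 319 days remain in 1818.
Full years 1819–1851: 25 common + 8 leap = 25×365 + 8×366 = 12053 days.
Total: 319 + 12053 + 81 = 12453 days.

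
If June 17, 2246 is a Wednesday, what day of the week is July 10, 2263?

Day-of-year of June 17, 2246: 168.
Day-of-year of July 10, 2263: 191.
2246 has 365 days, so 365 − 168 = 197 days remain in 2246.
Full years 2247–2262: 12 common + 4 leap = 12×365 + 4×366 = 5844 days.
Total: 197 + 5844 + 191 = 6232 days.
6232 mod 7 = 2, so 2 days after Wednesday is Friday.

Friday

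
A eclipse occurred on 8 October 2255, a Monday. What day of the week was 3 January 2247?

Sunday

Count forward from the earlier date (January 3, 2247) to the later (October 8, 2255):
From January 3, 2247 to January 3, 2255: 8 years, of which 2 contain a Feb 29 — 6×365 + 2×366 = 2922 days.
January 2255: 31 − 3 = 28 days remain.
Then February 2255 (28), March (31), April (30), May (31), June (30), July (31), August (31), September (30): 28 + 31 + 30 + 31 + 30 + 31 + 31 + 30 = 242 days.
October 1–8, 2255: 8 days.
Residual: 278 days.
Total: 3200 days.
3200 mod 7 = 1, so 1 day before Monday is Sunday.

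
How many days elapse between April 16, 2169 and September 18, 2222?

Day-of-year of April 16, 2169: 106.
Day-of-year of September 18, 2222: 261.
2169 has 365 days, so 365 − 106 = 259 days remain in 2169.
Full years 2170–2221: 40 common + 12 leap = 40×365 + 12×366 = 18992 days.
Total: 259 + 18992 + 261 = 19512 days.

19512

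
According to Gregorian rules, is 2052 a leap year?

2052 is a leap year.

Yes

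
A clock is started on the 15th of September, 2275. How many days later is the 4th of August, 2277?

September 2275: 30 − 15 = 15 days remain.
Then 22 full months totalling 670 days.
August 1–4, 2277: 4 days.
Total: 15 + 670 + 4 = 689 days.

689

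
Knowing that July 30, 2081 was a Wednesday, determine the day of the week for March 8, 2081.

Saturday

Count forward from the earlier date (March 8, 2081) to the later (July 30, 2081):
March 2081: 31 − 8 = 23 days remain.
Then April (30), May (31), June (30): 30 + 31 + 30 = 91 days.
July 1–30, 2081: 30 days.
Total: 23 + 91 + 30 = 144 days.
144 mod 7 = 4, so 4 days before Wednesday is Saturday.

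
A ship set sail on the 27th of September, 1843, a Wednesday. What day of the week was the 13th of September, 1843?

Wednesday

Count forward from the earlier date (September 13, 1843) to the later (September 27, 1843):
Within September 1843: 27 − 13 = 14 days.
14 is a multiple of 7, so the 13th of September, 1843 falls on the same weekday: Wednesday.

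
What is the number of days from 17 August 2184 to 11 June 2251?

From August 17, 2184 to August 17, 2250: 66 years, of which 15 contain a Feb 29 — 51×365 + 15×366 = 24105 days.
(2200 is not a leap year (divisible by 100 but not 400).)
August 2250: 31 − 17 = 14 days remain.
Then 9 full months totalling 273 days.
June 1–11, 2251: 11 days.
Residual: 298 days.
Total: 24403 days.

24403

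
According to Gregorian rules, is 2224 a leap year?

Yes

2224 is a leap year.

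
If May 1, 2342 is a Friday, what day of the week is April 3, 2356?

Tuesday

From May 1, 2342 to May 1, 2355: 13 years, of which 3 contain a Feb 29 — 10×365 + 3×366 = 4748 days.
May 2355: 31 − 1 = 30 days remain.
Then 10 full months totalling 305 days.
April 1–3, 2356: 3 days.
Residual: 338 days.
Total: 5086 days.
5086 mod 7 = 4, so 4 days after Friday is Tuesday.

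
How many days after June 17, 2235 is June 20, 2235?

3

Within June 2235: 20 − 17 = 3 days.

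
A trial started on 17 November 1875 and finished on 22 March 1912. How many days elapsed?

From November 17, 1875 to November 17, 1911: 36 years, of which 8 contain a Feb 29 — 28×365 + 8×366 = 13148 days.
(1900 is not a leap year (divisible by 100 but not 400).)
November 1911: 30 − 17 = 13 days remain.
Then December (31), January (31), February 1912 (29): 31 + 31 + 29 = 91 days.
March 1–22, 1912: 22 days.
Residual: 126 days.
Total: 13274 days.

13274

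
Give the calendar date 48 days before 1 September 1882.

15 July 1882

Count 48 days before September 1, 1882:
July 1882: 31 − 15 = 16 days remain.
Then August (31): 31 days.
September 1, 1882: 1 day.
Total: 16 + 31 + 1 = 48 days.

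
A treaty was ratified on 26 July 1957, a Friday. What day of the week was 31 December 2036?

From July 26, 1957 to July 26, 2036: 79 years, of which 20 contain a Feb 29 — 59×365 + 20×366 = 28855 days.
(2000 is a leap year (divisible by 400).)
July 2036: 31 − 26 = 5 days remain.
Then August (31), September (30), October (31), November (30): 31 + 30 + 31 + 30 = 122 days.
December 1–31, 2036: 31 days.
Residual: 158 days.
Total: 29013 days.
29013 mod 7 = 5, so 5 days after Friday is Wednesday.

Wednesday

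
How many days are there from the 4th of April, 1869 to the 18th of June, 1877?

Day-of-year of April 4, 1869: 94.
Day-of-year of June 18, 1877: 169.
1869 has 365 days, so 365 − 94 = 271 days remain in 1869.
Full years 1870–1876: 5 common + 2 leap = 5×365 + 2×366 = 2557 days.
Total: 271 + 2557 + 169 = 2997 days.

2997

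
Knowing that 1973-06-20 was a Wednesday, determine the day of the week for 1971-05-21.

Count forward from the earlier date (May 21, 1971) to the later (June 20, 1973):
May 1971: 31 − 21 = 10 days remain.
Then 24 full months totalling 731 days.
June 1–20, 1973: 20 days.
Total: 10 + 731 + 20 = 761 days.
761 mod 7 = 5, so 5 days before Wednesday is Friday.

Friday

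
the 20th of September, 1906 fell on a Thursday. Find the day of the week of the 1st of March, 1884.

Saturday

Count forward from the earlier date (March 1, 1884) to the later (September 20, 1906):
Day-of-year of March 1, 1884: 61.
Day-of-year of September 20, 1906: 263.
1884 has 366 days, so 366 − 61 = 305 days remain in 1884.
Full years 1885–1905: 17 common + 4 leap = 17×365 + 4×366 = 7669 days.
Total: 305 + 7669 + 263 = 8237 days.
8237 mod 7 = 5, so 5 days before Thursday is Saturday.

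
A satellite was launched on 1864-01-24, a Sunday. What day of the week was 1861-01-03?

Thursday

Count forward from the earlier date (January 3, 1861) to the later (January 24, 1864):
January 3, 1861 → January 3, 1862: 365 days.
January 3, 1862 → January 3, 1863: 365 days.
January 3, 1863 → January 3, 1864: 365 days.
Within January 1864: 24 − 3 = 21 days.
Total: 1116 days.
1116 mod 7 = 3, so 3 days before Sunday is Thursday.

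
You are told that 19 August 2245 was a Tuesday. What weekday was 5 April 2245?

Saturday

Count forward from the earlier date (April 5, 2245) to the later (August 19, 2245):
April 2245: 30 − 5 = 25 days remain.
Then May (31), June (30), July (31): 31 + 30 + 31 = 92 days.
August 1–19, 2245: 19 days.
Total: 25 + 92 + 19 = 136 days.
136 mod 7 = 3, so 3 days before Tuesday is Saturday.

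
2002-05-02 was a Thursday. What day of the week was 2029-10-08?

From May 2, 2002 to May 2, 2029: 27 years, of which 7 contain a Feb 29 — 20×365 + 7×366 = 9862 days.
May 2029: 31 − 2 = 29 days remain.
Then June (30), July (31), August (31), September (30): 30 + 31 + 31 + 30 = 122 days.
October 1–8, 2029: 8 days.
Residual: 159 days.
Total: 10021 days.
10021 mod 7 = 4, so 4 days after Thursday is Monday.

Monday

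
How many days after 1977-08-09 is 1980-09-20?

1138

August 9, 1977 → August 9, 1978: 365 days.
August 9, 1978 → August 9, 1979: 365 days.
August 9, 1979 → August 9, 1980: 366 days (1980 is a leap year).
August 1980: 31 − 9 = 22 days remain.
September 1–20, 1980: 20 days.
Residual: 42 days.
Total: 1138 days.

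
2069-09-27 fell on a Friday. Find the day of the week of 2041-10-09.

Wednesday

Count forward from the earlier date (October 9, 2041) to the later (September 27, 2069):
From October 9, 2041 to October 9, 2068: 27 years, of which 7 contain a Feb 29 — 20×365 + 7×366 = 9862 days.
October 2068: 31 − 9 = 22 days remain.
Then 10 full months totalling 304 days.
September 1–27, 2069: 27 days.
Residual: 353 days.
Total: 10215 days.
10215 mod 7 = 2, so 2 days before Friday is Wednesday.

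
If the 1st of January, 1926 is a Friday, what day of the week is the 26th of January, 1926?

Tuesday

Within January 1926: 26 − 1 = 25 days.
25 mod 7 = 4, so 4 days after Friday is Tuesday.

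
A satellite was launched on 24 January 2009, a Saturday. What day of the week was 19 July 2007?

Count forward from the earlier date (July 19, 2007) to the later (January 24, 2009):
July 2007: 31 − 19 = 12 days remain.
Then 17 full months totalling 519 days.
January 1–24, 2009: 24 days.
Total: 12 + 519 + 24 = 555 days.
555 mod 7 = 2, so 2 days before Saturday is Thursday.

Thursday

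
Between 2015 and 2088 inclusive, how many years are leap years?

Years divisible by 4: 2016, 2020, …, 2088 — 19 in all.
No century exceptions apply. Count: 19.

19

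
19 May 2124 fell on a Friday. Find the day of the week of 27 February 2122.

Friday

Count forward from the earlier date (February 27, 2122) to the later (May 19, 2124):
Day-of-year of February 27, 2122: 58.
Day-of-year of May 19, 2124: 140.
2122 has 365 days, so 365 − 58 = 307 days remain in 2122.
Full years: 2123: 365. Sum = 365.
Total: 307 + 365 + 140 = 812 days.
812 is a multiple of 7, so 27 February 2122 falls on the same weekday: Friday.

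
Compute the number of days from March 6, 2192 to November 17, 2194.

Day-of-year of March 6, 2192: 66.
Day-of-year of November 17, 2194: 321.
2192 has 366 days, so 366 − 66 = 300 days remain in 2192.
Full years: 2193: 365. Sum = 365.
Total: 300 + 365 + 321 = 986 days.

986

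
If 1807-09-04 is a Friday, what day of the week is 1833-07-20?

Saturday

From September 4, 1807 to September 4, 1832: 25 years, of which 7 contain a Feb 29 — 18×365 + 7×366 = 9132 days.
September 1832: 30 − 4 = 26 days remain.
Then 9 full months totalling 273 days.
July 1–20, 1833: 20 days.
Residual: 319 days.
Total: 9451 days.
9451 mod 7 = 1, so 1 day after Friday is Saturday.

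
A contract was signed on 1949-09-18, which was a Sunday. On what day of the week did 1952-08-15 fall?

Friday

Day-of-year of September 18, 1949: 261.
Day-of-year of August 15, 1952: 228.
1949 has 365 days, so 365 − 261 = 104 days remain in 1949.
Full years: 1950: 365; 1951: 365. Sum = 730.
Total: 104 + 730 + 228 = 1062 days.
1062 mod 7 = 5, so 5 days after Sunday is Friday.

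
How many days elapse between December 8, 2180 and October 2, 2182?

663

December 8, 2180 → December 8, 2181: 365 days.
December 2181: 31 − 8 = 23 days remain.
Then 9 full months totalling 273 days.
October 1–2, 2182: 2 days.
Residual: 298 days.
Total: 663 days.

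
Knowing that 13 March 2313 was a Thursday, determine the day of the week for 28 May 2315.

Day-of-year of March 13, 2313: 72.
Day-of-year of May 28, 2315: 148.
2313 has 365 days, so 365 − 72 = 293 days remain in 2313.
Full years: 2314: 365. Sum = 365.
Total: 293 + 365 + 148 = 806 days.
806 mod 7 = 1, so 1 day after Thursday is Friday.

Friday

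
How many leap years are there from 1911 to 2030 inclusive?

30

Years divisible by 4: 1912, 1916, …, 2028 — 30 in all.
2000 is divisible by 400, so still leap.
No century exceptions apply. Count: 30.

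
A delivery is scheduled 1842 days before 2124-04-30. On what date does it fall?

2119-04-15

Count 1842 days before April 30, 2124:
Day-of-year of April 15, 2119: 105.
Day-of-year of April 30, 2124: 121.
2119 has 365 days, so 365 − 105 = 260 days remain in 2119.
Full years: 2120: 366; 2121: 365; 2122: 365; 2123: 365. Sum = 1461.
Total: 260 + 1461 + 121 = 1842 days.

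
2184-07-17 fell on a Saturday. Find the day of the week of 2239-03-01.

Friday

From July 17, 2184 to July 17, 2238: 54 years, of which 12 contain a Feb 29 — 42×365 + 12×366 = 19722 days.
(2200 is not a leap year (divisible by 100 but not 400).)
July 2238: 31 − 17 = 14 days remain.
Then August (31), September (30), October (31), November (30), December (31), January (31), February 2239 (28): 31 + 30 + 31 + 30 + 31 + 31 + 28 = 212 days.
March 1, 2239: 1 day.
Residual: 227 days.
Total: 19949 days.
19949 mod 7 = 6, so 6 days after Saturday is Friday.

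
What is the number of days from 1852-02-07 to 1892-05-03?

Day-of-year of February 7, 1852: 38.
Day-of-year of May 3, 1892: 124.
1852 has 366 days, so 366 − 38 = 328 days remain in 1852.
Full years 1853–1891: 30 common + 9 leap = 30×365 + 9×366 = 14244 days.
Total: 328 + 14244 + 124 = 14696 days.

14696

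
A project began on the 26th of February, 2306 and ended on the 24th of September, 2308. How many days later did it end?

941

February 26, 2306 → February 26, 2307: 365 days.
February 26, 2307 → February 26, 2308: 365 days.
February 2308: 29 − 26 = 3 days remain (2308 is a leap year, so February has 29 days).
Then March (31), April (30), May (31), June (30), July (31), August (31): 31 + 30 + 31 + 30 + 31 + 31 = 184 days.
September 1–24, 2308: 24 days.
Residual: 211 days.
Total: 941 days.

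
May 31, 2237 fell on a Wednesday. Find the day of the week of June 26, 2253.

Sunday

From May 31, 2237 to May 31, 2253: 16 years, of which 4 contain a Feb 29 — 12×365 + 4×366 = 5844 days.
May 2253: 31 − 31 = 0 days remain.
June 1–26, 2253: 26 days.
Residual: 26 days.
Total: 5870 days.
5870 mod 7 = 4, so 4 days after Wednesday is Sunday.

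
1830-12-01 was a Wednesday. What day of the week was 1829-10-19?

Monday

Count forward from the earlier date (October 19, 1829) to the later (December 1, 1830):
Day-of-year of October 19, 1829: 292.
Day-of-year of December 1, 1830: 335.
1829 has 365 days, so 365 − 292 = 73 days remain in 1829.
Total: 73 + 335 = 408 days.
408 mod 7 = 2, so 2 days before Wednesday is Monday.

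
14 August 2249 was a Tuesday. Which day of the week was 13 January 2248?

Thursday

Count forward from the earlier date (January 13, 2248) to the later (August 14, 2249):
January 2248: 31 − 13 = 18 days remain.
Then 18 full months totalling 547 days.
August 1–14, 2249: 14 days.
Total: 18 + 547 + 14 = 579 days.
579 mod 7 = 5, so 5 days before Tuesday is Thursday.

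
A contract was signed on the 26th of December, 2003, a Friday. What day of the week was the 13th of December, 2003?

Saturday

Count forward from the earlier date (December 13, 2003) to the later (December 26, 2003):
Within December 2003: 26 − 13 = 13 days.
13 mod 7 = 6, so 6 days before Friday is Saturday.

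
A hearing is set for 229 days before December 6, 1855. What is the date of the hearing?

April 21, 1855

Count 229 days before December 6, 1855:
April 1855: 30 − 21 = 9 days remain.
Then May (31), June (30), July (31), August (31), September (30), October (31), November (30): 31 + 30 + 31 + 31 + 30 + 31 + 30 = 214 days.
December 1–6, 1855: 6 days.
Total: 9 + 214 + 6 = 229 days.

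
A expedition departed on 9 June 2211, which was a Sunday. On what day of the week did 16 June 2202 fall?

Count forward from the earlier date (June 16, 2202) to the later (June 9, 2211):
From June 16, 2202 to June 16, 2210: 8 years, of which 2 contain a Feb 29 — 6×365 + 2×366 = 2922 days.
June 2210: 30 − 16 = 14 days remain.
Then 11 full months totalling 335 days.
June 1–9, 2211: 9 days.
Residual: 358 days.
Total: 3280 days.
3280 mod 7 = 4, so 4 days before Sunday is Wednesday.

Wednesday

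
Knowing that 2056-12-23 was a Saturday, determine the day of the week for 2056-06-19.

Count forward from the earlier date (June 19, 2056) to the later (December 23, 2056):
June 2056: 30 − 19 = 11 days remain.
Then July (31), August (31), September (30), October (31), November (30): 31 + 31 + 30 + 31 + 30 = 153 days.
December 1–23, 2056: 23 days.
Total: 11 + 153 + 23 = 187 days.
187 mod 7 = 5, so 5 days before Saturday is Monday.

Monday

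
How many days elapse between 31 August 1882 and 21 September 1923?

Day-of-year of August 31, 1882: 243.
Day-of-year of September 21, 1923: 264.
1882 has 365 days, so 365 − 243 = 122 days remain in 1882.
Full years 1883–1922: 31 common + 9 leap = 31×365 + 9×366 = 14609 days.
Total: 122 + 14609 + 264 = 14995 days.

14995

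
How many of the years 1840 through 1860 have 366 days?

Years divisible by 4 in [1840, 1860]: 1840, 1844, 1848, 1852, 1856, 1860.
No century exceptions apply. Count: 6.

6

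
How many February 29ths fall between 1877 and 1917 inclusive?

Years divisible by 4 in [1877, 1917]: 1880, 1884, 1888, 1892, 1896, 1900, 1904, 1908, 1912, 1916.
Of these, 1900 is divisible by 100 but not 400, so not leap.
Leap years: 10 − 1 = 9.

9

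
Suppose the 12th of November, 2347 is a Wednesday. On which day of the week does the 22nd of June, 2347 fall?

Sunday

Count forward from the earlier date (June 22, 2347) to the later (November 12, 2347):
June 2347: 30 − 22 = 8 days remain.
Then July (31), August (31), September (30), October (31): 31 + 31 + 30 + 31 = 123 days.
November 1–12, 2347: 12 days.
Total: 8 + 123 + 12 = 143 days.
143 mod 7 = 3, so 3 days before Wednesday is Sunday.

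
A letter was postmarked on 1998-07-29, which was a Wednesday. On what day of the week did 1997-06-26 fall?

Thursday

Count forward from the earlier date (June 26, 1997) to the later (July 29, 1998):
June 1997: 30 − 26 = 4 days remain.
Then 12 full months totalling 365 days.
July 1–29, 1998: 29 days.
Total: 4 + 365 + 29 = 398 days.
398 mod 7 = 6, so 6 days before Wednesday is Thursday.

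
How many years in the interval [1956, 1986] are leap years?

Years divisible by 4 in [1956, 1986]: 1956, 1960, 1964, 1968, 1972, 1976, 1980, 1984.
No century exceptions apply. Count: 8.

8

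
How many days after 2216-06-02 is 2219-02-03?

976

Day-of-year of June 2, 2216: 154.
Day-of-year of February 3, 2219: 34.
2216 has 366 days, so 366 − 154 = 212 days remain in 2216.
Full years: 2217: 365; 2218: 365. Sum = 730.
Total: 212 + 730 + 34 = 976 days.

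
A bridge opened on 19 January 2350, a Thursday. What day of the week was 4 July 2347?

Count forward from the earlier date (July 4, 2347) to the later (January 19, 2350):
Day-of-year of July 4, 2347: 185.
Day-of-year of January 19, 2350: 19.
2347 has 365 days, so 365 − 185 = 180 days remain in 2347.
Full years: 2348: 366; 2349: 365. Sum = 731.
Total: 180 + 731 + 19 = 930 days.
930 mod 7 = 6, so 6 days before Thursday is Friday.

Friday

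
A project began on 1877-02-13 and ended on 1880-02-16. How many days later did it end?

1098

Day-of-year of February 13, 1877: 44.
Day-of-year of February 16, 1880: 47.
1877 has 365 days, so 365 − 44 = 321 days remain in 1877.
Full years: 1878: 365; 1879: 365. Sum = 730.
Total: 321 + 730 + 47 = 1098 days.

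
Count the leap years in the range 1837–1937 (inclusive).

24

Years divisible by 4: 1840, 1844, …, 1936 — 25 in all.
Of these, 1900 is divisible by 100 but not 400, so not leap.
Leap years: 25 − 1 = 24.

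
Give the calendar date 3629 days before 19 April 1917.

13 May 1907

Count 3629 days before April 19, 1917:
From May 13, 1907 to May 13, 1916: 9 years, of which 3 contain a Feb 29 — 6×365 + 3×366 = 3288 days.
May 1916: 31 − 13 = 18 days remain.
Then 10 full months totalling 304 days.
April 1–19, 1917: 19 days.
Residual: 341 days.
Total: 3629 days.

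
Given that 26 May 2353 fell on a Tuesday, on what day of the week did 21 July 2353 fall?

May 2353: 31 − 26 = 5 days remain.
Then June (30): 30 days.
July 1–21, 2353: 21 days.
Total: 5 + 30 + 21 = 56 days.
56 is a multiple of 7, so 21 July 2353 falls on the same weekday: Tuesday.

Tuesday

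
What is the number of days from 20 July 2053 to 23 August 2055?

764

Day-of-year of July 20, 2053: 201.
Day-of-year of August 23, 2055: 235.
2053 has 365 days, so 365 − 201 = 164 days remain in 2053.
Full years: 2054: 365. Sum = 365.
Total: 164 + 365 + 235 = 764 days.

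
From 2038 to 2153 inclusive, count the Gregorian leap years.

Years divisible by 4: 2040, 2044, …, 2152 — 29 in all.
Of these, 2100 is divisible by 100 but not 400, so not leap.
Leap years: 29 − 1 = 28.

28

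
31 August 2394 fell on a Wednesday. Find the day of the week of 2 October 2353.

Friday

Count forward from the earlier date (October 2, 2353) to the later (August 31, 2394):
From October 2, 2353 to October 2, 2393: 40 years, of which 10 contain a Feb 29 — 30×365 + 10×366 = 14610 days.
October 2393: 31 − 2 = 29 days remain.
Then 9 full months totalling 273 days.
August 1–31, 2394: 31 days.
Residual: 333 days.
Total: 14943 days.
14943 mod 7 = 5, so 5 days before Wednesday is Friday.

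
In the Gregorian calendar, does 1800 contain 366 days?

No

1800 is not a leap year (divisible by 100 but not 400).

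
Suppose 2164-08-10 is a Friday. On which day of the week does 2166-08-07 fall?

Thursday

August 10, 2164 → August 10, 2165: 365 days.
August 2165: 31 − 10 = 21 days remain.
Then 11 full months totalling 334 days.
August 1–7, 2166: 7 days.
Residual: 362 days.
Total: 727 days.
727 mod 7 = 6, so 6 days after Friday is Thursday.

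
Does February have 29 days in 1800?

No

1800 is not a leap year (divisible by 100 but not 400).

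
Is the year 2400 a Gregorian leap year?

2400 is a leap year (divisible by 400).

Yes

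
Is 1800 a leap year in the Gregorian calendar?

No

1800 is not a leap year (divisible by 100 but not 400).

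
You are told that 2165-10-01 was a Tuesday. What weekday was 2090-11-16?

Count forward from the earlier date (November 16, 2090) to the later (October 1, 2165):
From November 16, 2090 to November 16, 2164: 74 years, of which 18 contain a Feb 29 — 56×365 + 18×366 = 27028 days.
(2100 is not a leap year (divisible by 100 but not 400).)
November 2164: 30 − 16 = 14 days remain.
Then 10 full months totalling 304 days.
October 1, 2165: 1 day.
Residual: 319 days.
Total: 27347 days.
27347 mod 7 = 5, so 5 days before Tuesday is Thursday.

Thursday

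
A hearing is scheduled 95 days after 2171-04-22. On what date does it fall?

2171-07-26

Count 95 days after April 22, 2171:
April 2171: 30 − 22 = 8 days remain.
Then May (31), June (30): 31 + 30 = 61 days.
July 1–26, 2171: 26 days.
Total: 8 + 61 + 26 = 95 days.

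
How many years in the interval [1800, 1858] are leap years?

14

Years divisible by 4: 1800, 1804, …, 1856 — 15 in all.
Of these, 1800 is divisible by 100 but not 400, so not leap.
Leap years: 15 − 1 = 14.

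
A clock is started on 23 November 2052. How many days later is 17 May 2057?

1636

November 23, 2052 → November 23, 2053: 365 days.
November 23, 2053 → November 23, 2054: 365 days.
November 23, 2054 → November 23, 2055: 365 days.
November 23, 2055 → November 23, 2056: 366 days (2056 is a leap year).
November 2056: 30 − 23 = 7 days remain.
Then December (31), January (31), February 2057 (28), March (31), April (30): 31 + 31 + 28 + 31 + 30 = 151 days.
May 1–17, 2057: 17 days.
Residual: 175 days.
Total: 1636 days.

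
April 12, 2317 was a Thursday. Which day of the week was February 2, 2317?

Count forward from the earlier date (February 2, 2317) to the later (April 12, 2317):
February 2317: 28 − 2 = 26 days remain (2317 is not a leap year, so February has 28 days).
Then March (31): 31 days.
April 1–12, 2317: 12 days.
Total: 26 + 31 + 12 = 69 days.
69 mod 7 = 6, so 6 days before Thursday is Friday.

Friday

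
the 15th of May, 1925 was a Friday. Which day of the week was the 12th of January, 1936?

Sunday

From May 15, 1925 to May 15, 1935: 10 years, of which 2 contain a Feb 29 — 8×365 + 2×366 = 3652 days.
May 1935: 31 − 15 = 16 days remain.
Then June (30), July (31), August (31), September (30), October (31), November (30), December (31): 30 + 31 + 31 + 30 + 31 + 30 + 31 = 214 days.
January 1–12, 1936: 12 days.
Residual: 242 days.
Total: 3894 days.
3894 mod 7 = 2, so 2 days after Friday is Sunday.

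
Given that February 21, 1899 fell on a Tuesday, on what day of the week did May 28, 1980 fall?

Wednesday

Day-of-year of February 21, 1899: 52.
Day-of-year of May 28, 1980: 149.
1899 has 365 days, so 365 − 52 = 313 days remain in 1899.
Full years 1900–1979: 61 common + 19 leap = 61×365 + 19×366 = 29219 days.
Total: 313 + 29219 + 149 = 29681 days.
29681 mod 7 = 1, so 1 day after Tuesday is Wednesday.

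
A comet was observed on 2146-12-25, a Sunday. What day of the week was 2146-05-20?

Friday

Count forward from the earlier date (May 20, 2146) to the later (December 25, 2146):
May 2146: 31 − 20 = 11 days remain.
Then June (30), July (31), August (31), September (30), October (31), November (30): 30 + 31 + 31 + 30 + 31 + 30 = 183 days.
December 1–25, 2146: 25 days.
Total: 11 + 183 + 25 = 219 days.
219 mod 7 = 2, so 2 days before Sunday is Friday.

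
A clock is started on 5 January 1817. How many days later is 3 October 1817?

271

January 1817: 31 − 5 = 26 days remain.
Then February 1817 (28), March (31), April (30), May (31), June (30), July (31), August (31), September (30): 28 + 31 + 30 + 31 + 30 + 31 + 31 + 30 = 242 days.
October 1–3, 1817: 3 days.
Total: 26 + 242 + 3 = 271 days.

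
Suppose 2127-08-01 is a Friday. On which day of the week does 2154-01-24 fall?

Thursday

Day-of-year of August 1, 2127: 213.
Day-of-year of January 24, 2154: 24.
2127 has 365 days, so 365 − 213 = 152 days remain in 2127.
Full years 2128–2153: 19 common + 7 leap = 19×365 + 7×366 = 9497 days.
Total: 152 + 9497 + 24 = 9673 days.
9673 mod 7 = 6, so 6 days after Friday is Thursday.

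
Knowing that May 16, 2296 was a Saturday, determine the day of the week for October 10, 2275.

Sunday

Count forward from the earlier date (October 10, 2275) to the later (May 16, 2296):
Day-of-year of October 10, 2275: 283.
Day-of-year of May 16, 2296: 137.
2275 has 365 days, so 365 − 283 = 82 days remain in 2275.
Full years 2276–2295: 15 common + 5 leap = 15×365 + 5×366 = 7305 days.
Total: 82 + 7305 + 137 = 7524 days.
7524 mod 7 = 6, so 6 days before Saturday is Sunday.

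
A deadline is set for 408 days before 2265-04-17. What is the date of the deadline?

2264-03-05

Count 408 days before April 17, 2265:
March 2264: 31 − 5 = 26 days remain.
Then 12 full months totalling 365 days.
April 1–17, 2265: 17 days.
Total: 26 + 365 + 17 = 408 days.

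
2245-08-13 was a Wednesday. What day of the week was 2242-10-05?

Count forward from the earlier date (October 5, 2242) to the later (August 13, 2245):
October 5, 2242 → October 5, 2243: 365 days.
October 5, 2243 → October 5, 2244: 366 days (2244 is a leap year).
October 2244: 31 − 5 = 26 days remain.
Then 9 full months totalling 273 days.
August 1–13, 2245: 13 days.
Residual: 312 days.
Total: 1043 days.
1043 is a multiple of 7, so 2242-10-05 falls on the same weekday: Wednesday.

Wednesday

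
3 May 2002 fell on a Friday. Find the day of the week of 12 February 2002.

Count forward from the earlier date (February 12, 2002) to the later (May 3, 2002):
February 2002: 28 − 12 = 16 days remain (2002 is not a leap year, so February has 28 days).
Then March (31), April (30): 31 + 30 = 61 days.
May 1–3, 2002: 3 days.
Total: 16 + 61 + 3 = 80 days.
80 mod 7 = 3, so 3 days before Friday is Tuesday.

Tuesday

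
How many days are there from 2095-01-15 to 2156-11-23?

Day-of-year of January 15, 2095: 15.
Day-of-year of November 23, 2156: 328.
2095 has 365 days, so 365 − 15 = 350 days remain in 2095.
Full years 2096–2155: 46 common + 14 leap = 46×365 + 14×366 = 21914 days.
Total: 350 + 21914 + 328 = 22592 days.

22592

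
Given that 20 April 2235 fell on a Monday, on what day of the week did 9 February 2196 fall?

Tuesday

Count forward from the earlier date (February 9, 2196) to the later (April 20, 2235):
From February 9, 2196 to February 9, 2235: 39 years, of which 9 contain a Feb 29 — 30×365 + 9×366 = 14244 days.
(2200 is not a leap year (divisible by 100 but not 400).)
February 2235: 28 − 9 = 19 days remain (2235 is not a leap year, so February has 28 days).
Then March (31): 31 days.
April 1–20, 2235: 20 days.
Residual: 70 days.
Total: 14314 days.
14314 mod 7 = 6, so 6 days before Monday is Tuesday.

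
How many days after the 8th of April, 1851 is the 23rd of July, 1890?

Day-of-year of April 8, 1851: 98.
Day-of-year of July 23, 1890: 204.
1851 has 365 days, so 365 − 98 = 267 days remain in 1851.
Full years 1852–1889: 28 common + 10 leap = 28×365 + 10×366 = 13880 days.
Total: 267 + 13880 + 204 = 14351 days.

14351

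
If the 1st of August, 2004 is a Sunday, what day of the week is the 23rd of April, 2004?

Count forward from the earlier date (April 23, 2004) to the later (August 1, 2004):
April 2004: 30 − 23 = 7 days remain.
Then May (31), June (30), July (31): 31 + 30 + 31 = 92 days.
August 1, 2004: 1 day.
Total: 7 + 92 + 1 = 100 days.
100 mod 7 = 2, so 2 days before Sunday is Friday.

Friday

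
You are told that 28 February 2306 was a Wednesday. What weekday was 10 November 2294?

Count forward from the earlier date (November 10, 2294) to the later (February 28, 2306):
From November 10, 2294 to November 10, 2305: 11 years, of which 2 contain a Feb 29 — 9×365 + 2×366 = 4017 days.
(2300 is not a leap year (divisible by 100 but not 400).)
November 2305: 30 − 10 = 20 days remain.
Then December (31), January (31): 31 + 31 = 62 days.
February 1–28, 2306: 28 days (2306 is not a leap year).
Residual: 110 days.
Total: 4127 days.
4127 mod 7 = 4, so 4 days before Wednesday is Saturday.

Saturday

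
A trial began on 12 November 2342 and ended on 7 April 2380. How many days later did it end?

13661

Day-of-year of November 12, 2342: 316.
Day-of-year of April 7, 2380: 98.
2342 has 365 days, so 365 − 316 = 49 days remain in 2342.
Full years 2343–2379: 28 common + 9 leap = 28×365 + 9×366 = 13514 days.
Total: 49 + 13514 + 98 = 13661 days.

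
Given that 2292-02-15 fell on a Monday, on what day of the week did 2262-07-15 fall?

Tuesday

Count forward from the earlier date (July 15, 2262) to the later (February 15, 2292):
Day-of-year of July 15, 2262: 196.
Day-of-year of February 15, 2292: 46.
2262 has 365 days, so 365 − 196 = 169 days remain in 2262.
Full years 2263–2291: 22 common + 7 leap = 22×365 + 7×366 = 10592 days.
Total: 169 + 10592 + 46 = 10807 days.
10807 mod 7 = 6, so 6 days before Monday is Tuesday.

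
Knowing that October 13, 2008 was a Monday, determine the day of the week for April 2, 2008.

Count forward from the earlier date (April 2, 2008) to the later (October 13, 2008):
April 2008: 30 − 2 = 28 days remain.
Then May (31), June (30), July (31), August (31), September (30): 31 + 30 + 31 + 31 + 30 = 153 days.
October 1–13, 2008: 13 days.
Total: 28 + 153 + 13 = 194 days.
194 mod 7 = 5, so 5 days before Monday is Wednesday.

Wednesday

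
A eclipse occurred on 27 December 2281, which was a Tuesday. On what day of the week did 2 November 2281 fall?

Count forward from the earlier date (November 2, 2281) to the later (December 27, 2281):
November 2281: 30 − 2 = 28 days remain.
December 1–27, 2281: 27 days.
Total: 28 + 27 = 55 days.
55 mod 7 = 6, so 6 days before Tuesday is Wednesday.

Wednesday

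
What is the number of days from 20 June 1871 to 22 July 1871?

32

June 1871: 30 − 20 = 10 days remain.
July 1–22, 1871: 22 days.
Total: 10 + 22 = 32 days.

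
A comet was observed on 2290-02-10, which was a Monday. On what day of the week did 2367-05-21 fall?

Sunday

From February 10, 2290 to February 10, 2367: 77 years, of which 18 contain a Feb 29 — 59×365 + 18×366 = 28123 days.
(2300 is not a leap year (divisible by 100 but not 400).)
February 2367: 28 − 10 = 18 days remain (2367 is not a leap year, so February has 28 days).
Then March (31), April (30): 31 + 30 = 61 days.
May 1–21, 2367: 21 days.
Residual: 100 days.
Total: 28223 days.
28223 mod 7 = 6, so 6 days after Monday is Sunday.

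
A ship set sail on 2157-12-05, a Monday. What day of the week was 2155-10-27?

Monday

Count forward from the earlier date (October 27, 2155) to the later (December 5, 2157):
Day-of-year of October 27, 2155: 300.
Day-of-year of December 5, 2157: 339.
2155 has 365 days, so 365 − 300 = 65 days remain in 2155.
Full years: 2156: 366. Sum = 366.
Total: 65 + 366 + 339 = 770 days.
770 is a multiple of 7, so 2155-10-27 falls on the same weekday: Monday.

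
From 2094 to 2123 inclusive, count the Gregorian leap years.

Years divisible by 4 in [2094, 2123]: 2096, 2100, 2104, 2108, 2112, 2116, 2120.
Of these, 2100 is divisible by 100 but not 400, so not leap.
Leap years: 7 − 1 = 6.

6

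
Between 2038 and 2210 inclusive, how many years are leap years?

41

Years divisible by 4: 2040, 2044, …, 2208 — 43 in all.
Of these, 2100, 2200 are divisible by 100 but not 400, so not leap.
Leap years: 43 − 2 = 41.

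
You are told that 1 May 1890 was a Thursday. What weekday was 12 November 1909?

Friday

From May 1, 1890 to May 1, 1909: 19 years, of which 4 contain a Feb 29 — 15×365 + 4×366 = 6939 days.
(1900 is not a leap year (divisible by 100 but not 400).)
May 1909: 31 − 1 = 30 days remain.
Then June (30), July (31), August (31), September (30), October (31): 30 + 31 + 31 + 30 + 31 = 153 days.
November 1–12, 1909: 12 days.
Residual: 195 days.
Total: 7134 days.
7134 mod 7 = 1, so 1 day after Thursday is Friday.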